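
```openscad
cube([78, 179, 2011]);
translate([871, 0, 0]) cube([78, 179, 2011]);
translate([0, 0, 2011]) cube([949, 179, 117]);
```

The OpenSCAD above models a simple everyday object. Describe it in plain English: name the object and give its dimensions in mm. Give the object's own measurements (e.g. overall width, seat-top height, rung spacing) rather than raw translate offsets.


A door frame. The clear opening is 793 mm wide and 2011 mm high. Two 78 mm wide jambs, 179 mm deep, stand either side of the opening from the floor to the top of the opening. A 117 mm thick head sits across the top of both jambs, spanning the full outside width of the frame.


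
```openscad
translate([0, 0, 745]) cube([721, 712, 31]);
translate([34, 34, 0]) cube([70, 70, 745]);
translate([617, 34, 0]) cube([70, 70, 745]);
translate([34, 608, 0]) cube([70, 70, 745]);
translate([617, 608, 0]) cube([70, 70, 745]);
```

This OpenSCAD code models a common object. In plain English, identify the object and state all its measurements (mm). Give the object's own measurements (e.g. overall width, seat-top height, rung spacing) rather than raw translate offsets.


A rectangular dining table. The top is 721×712×31 mm with its upper surface at z = 776 mm. It stands on four 70×70 mm square legs, each inset 34 mm from the nearest pair of top edges, running from the floor to the underside of the top.


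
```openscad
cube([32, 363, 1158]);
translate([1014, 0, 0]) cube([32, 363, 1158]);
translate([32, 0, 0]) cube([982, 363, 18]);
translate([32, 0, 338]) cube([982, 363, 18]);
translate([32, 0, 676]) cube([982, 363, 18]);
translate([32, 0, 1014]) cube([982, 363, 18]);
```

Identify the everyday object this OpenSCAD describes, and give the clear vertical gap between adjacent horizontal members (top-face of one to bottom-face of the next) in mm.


A bookshelf. The clear shelf gap is 320 mm.

Two tall side panels with 4 horizontal boards between them — a bookshelf. The first two shelf undersides are at z = 0 and z = 338; with shelf thickness 18, the clear gap is 338 − 0 − 18 = 320 mm.


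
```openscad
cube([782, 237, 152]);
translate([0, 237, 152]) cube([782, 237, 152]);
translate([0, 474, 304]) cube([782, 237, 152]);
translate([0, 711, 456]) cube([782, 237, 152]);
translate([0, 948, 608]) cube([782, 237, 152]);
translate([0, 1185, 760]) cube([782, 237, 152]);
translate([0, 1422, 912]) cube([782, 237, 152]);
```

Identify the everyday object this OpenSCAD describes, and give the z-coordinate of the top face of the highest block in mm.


A staircase. The total rise is 1064 mm.

7 identical blocks, each offset up and back from the previous — a staircase. Each step is 152 mm tall and there are 7 of them, so the total rise is 7 × 152 = 1064 mm.


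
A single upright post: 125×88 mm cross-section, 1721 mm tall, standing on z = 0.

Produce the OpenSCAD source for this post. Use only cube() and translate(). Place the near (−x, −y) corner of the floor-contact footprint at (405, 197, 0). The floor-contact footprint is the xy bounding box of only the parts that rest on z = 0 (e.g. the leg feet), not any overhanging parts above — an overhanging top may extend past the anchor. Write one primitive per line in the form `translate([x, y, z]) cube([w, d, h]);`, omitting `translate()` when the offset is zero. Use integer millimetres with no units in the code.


translate([405, 197, 0]) cube([125, 88, 1721]);


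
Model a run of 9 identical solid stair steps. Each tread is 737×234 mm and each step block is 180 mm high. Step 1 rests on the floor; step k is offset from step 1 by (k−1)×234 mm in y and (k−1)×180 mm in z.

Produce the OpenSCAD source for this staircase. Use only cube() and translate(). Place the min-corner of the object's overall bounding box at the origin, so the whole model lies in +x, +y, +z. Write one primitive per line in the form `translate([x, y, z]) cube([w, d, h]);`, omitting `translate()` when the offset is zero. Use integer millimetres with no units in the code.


cube([737, 234, 180]);
translate([0, 234, 180]) cube([737, 234, 180]);
translate([0, 468, 360]) cube([737, 234, 180]);
translate([0, 702, 540]) cube([737, 234, 180]);
translate([0, 936, 720]) cube([737, 234, 180]);
translate([0, 1170, 900]) cube([737, 234, 180]);
translate([0, 1404, 1080]) cube([737, 234, 180]);
translate([0, 1638, 1260]) cube([737, 234, 180]);
translate([0, 1872, 1440]) cube([737, 234, 180]);


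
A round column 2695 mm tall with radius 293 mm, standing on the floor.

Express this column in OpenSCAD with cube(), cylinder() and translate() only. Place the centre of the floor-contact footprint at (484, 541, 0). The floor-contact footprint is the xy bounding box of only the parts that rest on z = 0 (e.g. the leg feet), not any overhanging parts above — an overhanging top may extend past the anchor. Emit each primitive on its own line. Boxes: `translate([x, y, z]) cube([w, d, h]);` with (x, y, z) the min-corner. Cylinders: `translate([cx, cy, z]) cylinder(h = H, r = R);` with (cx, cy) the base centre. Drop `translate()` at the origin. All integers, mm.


translate([484, 541, 0]) cylinder(h = 2695, r = 293);


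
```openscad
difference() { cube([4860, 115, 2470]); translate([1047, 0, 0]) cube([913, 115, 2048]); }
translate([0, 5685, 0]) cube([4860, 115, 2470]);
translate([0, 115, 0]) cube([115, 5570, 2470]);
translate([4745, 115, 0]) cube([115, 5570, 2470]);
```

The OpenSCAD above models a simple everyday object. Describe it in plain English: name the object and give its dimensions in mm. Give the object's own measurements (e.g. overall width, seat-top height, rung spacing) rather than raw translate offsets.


A single room: four walls, each 2470 mm tall and 115 mm thick, enclosing an outside footprint 4860×5800 mm (x × y), no floor or roof. The front and back walls (−y and +y sides) run the full x-width; the side walls fit between their inner faces. A door opening 913 mm wide and 2048 mm tall is cut through the front wall from the floor up, its −x edge 1047 mm from the wall's −x end.


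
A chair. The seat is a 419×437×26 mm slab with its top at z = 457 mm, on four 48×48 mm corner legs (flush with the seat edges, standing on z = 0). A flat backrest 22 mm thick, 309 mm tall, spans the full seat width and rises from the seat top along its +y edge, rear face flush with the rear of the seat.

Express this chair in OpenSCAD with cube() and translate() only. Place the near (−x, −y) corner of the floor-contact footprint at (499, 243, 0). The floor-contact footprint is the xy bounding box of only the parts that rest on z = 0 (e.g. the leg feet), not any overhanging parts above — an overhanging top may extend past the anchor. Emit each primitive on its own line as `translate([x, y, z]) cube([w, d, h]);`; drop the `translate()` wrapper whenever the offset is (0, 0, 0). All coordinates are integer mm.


translate([499, 243, 431]) cube([419, 437, 26]);
translate([499, 243, 0]) cube([48, 48, 431]);
translate([870, 243, 0]) cube([48, 48, 431]);
translate([499, 632, 0]) cube([48, 48, 431]);
translate([870, 632, 0]) cube([48, 48, 431]);
translate([499, 658, 457]) cube([419, 22, 309]);


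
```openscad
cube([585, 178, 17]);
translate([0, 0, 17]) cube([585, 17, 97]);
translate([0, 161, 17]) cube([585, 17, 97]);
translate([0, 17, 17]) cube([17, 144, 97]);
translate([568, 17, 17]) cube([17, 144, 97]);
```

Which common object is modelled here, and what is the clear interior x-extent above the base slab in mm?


An open box. The internal width is 551 mm.

A 585×178 base slab with four walls standing on it — an open box. The base is 585 mm wide and the walls are 17 mm thick, so the internal width is 585 − 2 × 17 = 551 mm.


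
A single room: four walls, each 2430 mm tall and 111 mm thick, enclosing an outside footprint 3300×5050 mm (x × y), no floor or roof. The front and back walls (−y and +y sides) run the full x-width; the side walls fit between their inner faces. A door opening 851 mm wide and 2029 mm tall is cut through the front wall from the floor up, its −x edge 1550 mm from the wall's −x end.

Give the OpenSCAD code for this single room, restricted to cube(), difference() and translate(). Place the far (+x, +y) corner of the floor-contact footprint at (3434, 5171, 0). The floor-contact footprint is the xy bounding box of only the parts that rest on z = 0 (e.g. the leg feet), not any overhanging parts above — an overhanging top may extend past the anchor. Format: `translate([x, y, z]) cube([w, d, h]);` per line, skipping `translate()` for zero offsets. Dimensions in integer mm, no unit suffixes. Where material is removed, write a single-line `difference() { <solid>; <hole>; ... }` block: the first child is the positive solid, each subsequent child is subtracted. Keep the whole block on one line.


difference() { translate([134, 121, 0]) cube([3300, 111, 2430]); translate([1684, 121, 0]) cube([851, 111, 2029]); }
translate([134, 5060, 0]) cube([3300, 111, 2430]);
translate([134, 232, 0]) cube([111, 4828, 2430]);
translate([3323, 232, 0]) cube([111, 4828, 2430]);


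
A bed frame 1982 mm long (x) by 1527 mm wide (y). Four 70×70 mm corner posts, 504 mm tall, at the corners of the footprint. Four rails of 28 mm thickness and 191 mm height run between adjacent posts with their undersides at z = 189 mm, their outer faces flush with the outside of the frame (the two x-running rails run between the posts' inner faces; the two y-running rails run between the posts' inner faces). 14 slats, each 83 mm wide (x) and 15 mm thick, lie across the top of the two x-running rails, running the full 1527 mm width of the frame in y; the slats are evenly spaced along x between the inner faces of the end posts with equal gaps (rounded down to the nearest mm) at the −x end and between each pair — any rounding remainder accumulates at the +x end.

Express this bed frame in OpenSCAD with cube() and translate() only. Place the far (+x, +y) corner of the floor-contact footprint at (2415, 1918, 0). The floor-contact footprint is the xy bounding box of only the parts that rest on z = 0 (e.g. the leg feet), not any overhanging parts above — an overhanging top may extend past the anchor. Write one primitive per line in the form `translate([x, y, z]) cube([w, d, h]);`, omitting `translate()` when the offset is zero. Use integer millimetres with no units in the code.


translate([433, 391, 0]) cube([70, 70, 504]);
translate([433, 1848, 0]) cube([70, 70, 504]);
translate([2345, 391, 0]) cube([70, 70, 504]);
translate([2345, 1848, 0]) cube([70, 70, 504]);
translate([503, 391, 189]) cube([1842, 28, 191]);
translate([503, 1890, 189]) cube([1842, 28, 191]);
translate([433, 461, 189]) cube([28, 1387, 191]);
translate([2387, 461, 189]) cube([28, 1387, 191]);
translate([548, 391, 380]) cube([83, 1527, 15]);
translate([676, 391, 380]) cube([83, 1527, 15]);
translate([804, 391, 380]) cube([83, 1527, 15]);
translate([932, 391, 380]) cube([83, 1527, 15]);
translate([1060, 391, 380]) cube([83, 1527, 15]);
translate([1188, 391, 380]) cube([83, 1527, 15]);
translate([1316, 391, 380]) cube([83, 1527, 15]);
translate([1444, 391, 380]) cube([83, 1527, 15]);
translate([1572, 391, 380]) cube([83, 1527, 15]);
translate([1700, 391, 380]) cube([83, 1527, 15]);
translate([1828, 391, 380]) cube([83, 1527, 15]);
translate([1956, 391, 380]) cube([83, 1527, 15]);
translate([2084, 391, 380]) cube([83, 1527, 15]);
translate([2212, 391, 380]) cube([83, 1527, 15]);


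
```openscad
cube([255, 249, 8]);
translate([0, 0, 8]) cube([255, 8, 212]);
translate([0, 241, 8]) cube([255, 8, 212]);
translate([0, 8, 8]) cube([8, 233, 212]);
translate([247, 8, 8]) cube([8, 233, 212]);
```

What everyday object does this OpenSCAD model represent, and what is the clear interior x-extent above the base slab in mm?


An open box. The internal width is 239 mm.

A 255×249 base slab with four walls standing on it — an open box. The base is 255 mm wide and the walls are 8 mm thick, so the internal width is 255 − 2 × 8 = 239 mm.


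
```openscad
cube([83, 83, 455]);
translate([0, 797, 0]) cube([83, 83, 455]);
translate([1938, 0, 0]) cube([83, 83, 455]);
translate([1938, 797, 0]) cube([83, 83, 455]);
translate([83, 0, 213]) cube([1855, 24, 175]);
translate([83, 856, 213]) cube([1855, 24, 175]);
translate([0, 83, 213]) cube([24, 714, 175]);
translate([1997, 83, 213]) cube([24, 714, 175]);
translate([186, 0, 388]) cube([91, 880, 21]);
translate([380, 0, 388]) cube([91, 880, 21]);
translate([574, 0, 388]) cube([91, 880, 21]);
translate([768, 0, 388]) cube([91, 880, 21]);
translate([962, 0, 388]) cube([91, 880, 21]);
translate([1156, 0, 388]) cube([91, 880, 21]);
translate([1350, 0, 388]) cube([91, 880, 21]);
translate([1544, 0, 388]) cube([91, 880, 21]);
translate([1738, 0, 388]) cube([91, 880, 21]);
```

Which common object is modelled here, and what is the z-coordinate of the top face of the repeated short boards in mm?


A bed frame. The slat-top height is 409 mm.

Four posts, four rails, and a row of slats — a bed frame. Slats sit on the rails at z = 213 + 175 = 388; with slat thickness 21, the top is 409 mm.


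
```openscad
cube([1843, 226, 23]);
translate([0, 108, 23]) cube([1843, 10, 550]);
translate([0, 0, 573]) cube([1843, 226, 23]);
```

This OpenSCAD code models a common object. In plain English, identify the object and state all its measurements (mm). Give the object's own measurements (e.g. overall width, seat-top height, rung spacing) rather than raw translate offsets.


An I-beam lying along x, 1843 mm long. Overall section height 596 mm. Two flanges 226 mm wide (y) and 23 mm thick, one on the floor and one at the top; a web 10 mm thick runs between them, centred on the flange width.


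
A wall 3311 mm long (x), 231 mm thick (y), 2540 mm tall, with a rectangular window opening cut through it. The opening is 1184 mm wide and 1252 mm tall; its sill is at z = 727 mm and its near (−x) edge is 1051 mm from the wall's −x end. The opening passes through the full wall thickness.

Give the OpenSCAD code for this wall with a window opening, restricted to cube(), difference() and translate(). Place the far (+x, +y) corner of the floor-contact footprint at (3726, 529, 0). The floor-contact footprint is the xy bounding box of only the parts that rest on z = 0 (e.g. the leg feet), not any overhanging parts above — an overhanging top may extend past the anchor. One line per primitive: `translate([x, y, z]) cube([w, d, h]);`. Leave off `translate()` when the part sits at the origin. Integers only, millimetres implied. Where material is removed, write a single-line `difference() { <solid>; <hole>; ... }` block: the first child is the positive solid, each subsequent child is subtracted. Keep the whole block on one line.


difference() { translate([415, 298, 0]) cube([3311, 231, 2540]); translate([1466, 298, 727]) cube([1184, 231, 1252]); }


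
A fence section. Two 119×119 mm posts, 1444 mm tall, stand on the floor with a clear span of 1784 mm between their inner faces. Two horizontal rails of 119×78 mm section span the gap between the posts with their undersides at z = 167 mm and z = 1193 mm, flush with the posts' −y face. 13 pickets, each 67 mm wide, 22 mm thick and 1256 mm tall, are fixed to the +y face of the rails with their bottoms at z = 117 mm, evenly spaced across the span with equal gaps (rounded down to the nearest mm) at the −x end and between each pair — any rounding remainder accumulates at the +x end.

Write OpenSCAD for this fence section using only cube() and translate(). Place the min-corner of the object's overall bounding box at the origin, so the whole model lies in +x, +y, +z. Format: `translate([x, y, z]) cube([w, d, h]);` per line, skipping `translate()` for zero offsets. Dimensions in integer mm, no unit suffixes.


cube([119, 119, 1444]);
translate([1903, 0, 0]) cube([119, 119, 1444]);
translate([119, 0, 167]) cube([1784, 119, 78]);
translate([119, 0, 1193]) cube([1784, 119, 78]);
translate([184, 119, 117]) cube([67, 22, 1256]);
translate([316, 119, 117]) cube([67, 22, 1256]);
translate([448, 119, 117]) cube([67, 22, 1256]);
translate([580, 119, 117]) cube([67, 22, 1256]);
translate([712, 119, 117]) cube([67, 22, 1256]);
translate([844, 119, 117]) cube([67, 22, 1256]);
translate([976, 119, 117]) cube([67, 22, 1256]);
translate([1108, 119, 117]) cube([67, 22, 1256]);
translate([1240, 119, 117]) cube([67, 22, 1256]);
translate([1372, 119, 117]) cube([67, 22, 1256]);
translate([1504, 119, 117]) cube([67, 22, 1256]);
translate([1636, 119, 117]) cube([67, 22, 1256]);
translate([1768, 119, 117]) cube([67, 22, 1256]);


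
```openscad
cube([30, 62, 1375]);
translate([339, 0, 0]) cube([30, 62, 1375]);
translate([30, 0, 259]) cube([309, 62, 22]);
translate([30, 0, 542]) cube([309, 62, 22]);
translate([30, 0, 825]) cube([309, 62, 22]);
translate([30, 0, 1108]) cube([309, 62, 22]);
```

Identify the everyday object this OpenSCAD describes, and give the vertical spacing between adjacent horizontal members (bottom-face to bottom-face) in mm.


A ladder. The rung spacing is 283 mm.

Two tall 30×62 posts with 4 short bars between them — a ladder. Adjacent rungs sit at z = 259 and z = 542, so the spacing is 542 − 259 = 283 mm.


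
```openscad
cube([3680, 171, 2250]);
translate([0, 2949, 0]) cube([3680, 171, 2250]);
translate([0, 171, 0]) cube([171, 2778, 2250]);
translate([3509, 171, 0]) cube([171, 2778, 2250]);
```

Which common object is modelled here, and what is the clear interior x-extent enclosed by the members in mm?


A house (or room) frame. The interior width is 3338 mm.

Four 2250 mm walls enclosing a rectangle with no floor or roof — a room or house frame. Outside width is 3680 mm and wall thickness is 171 mm, so the interior width is 3680 − 2 × 171 = 3338 mm.


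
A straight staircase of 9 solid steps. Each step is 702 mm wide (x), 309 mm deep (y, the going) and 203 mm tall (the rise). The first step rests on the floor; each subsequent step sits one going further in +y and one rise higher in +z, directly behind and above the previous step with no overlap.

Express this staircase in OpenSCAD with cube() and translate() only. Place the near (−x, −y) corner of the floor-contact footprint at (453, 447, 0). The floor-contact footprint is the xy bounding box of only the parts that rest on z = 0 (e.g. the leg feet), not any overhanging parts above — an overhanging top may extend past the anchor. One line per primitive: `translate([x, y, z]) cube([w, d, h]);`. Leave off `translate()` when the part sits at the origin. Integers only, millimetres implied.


translate([453, 447, 0]) cube([702, 309, 203]);
translate([453, 756, 203]) cube([702, 309, 203]);
translate([453, 1065, 406]) cube([702, 309, 203]);
translate([453, 1374, 609]) cube([702, 309, 203]);
translate([453, 1683, 812]) cube([702, 309, 203]);
translate([453, 1992, 1015]) cube([702, 309, 203]);
translate([453, 2301, 1218]) cube([702, 309, 203]);
translate([453, 2610, 1421]) cube([702, 309, 203]);
translate([453, 2919, 1624]) cube([702, 309, 203]);


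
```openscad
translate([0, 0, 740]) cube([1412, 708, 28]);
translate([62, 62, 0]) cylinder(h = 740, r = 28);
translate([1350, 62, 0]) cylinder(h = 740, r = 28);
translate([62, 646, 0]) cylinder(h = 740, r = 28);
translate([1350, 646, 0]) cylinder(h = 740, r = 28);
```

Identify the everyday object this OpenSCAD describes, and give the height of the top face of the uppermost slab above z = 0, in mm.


A table. The table height is 768 mm.

A 1412×708×28 slab sits at z = 740 on four Ø56 mm round legs — a table. The top surface is at 740 + 28 = 768 mm.


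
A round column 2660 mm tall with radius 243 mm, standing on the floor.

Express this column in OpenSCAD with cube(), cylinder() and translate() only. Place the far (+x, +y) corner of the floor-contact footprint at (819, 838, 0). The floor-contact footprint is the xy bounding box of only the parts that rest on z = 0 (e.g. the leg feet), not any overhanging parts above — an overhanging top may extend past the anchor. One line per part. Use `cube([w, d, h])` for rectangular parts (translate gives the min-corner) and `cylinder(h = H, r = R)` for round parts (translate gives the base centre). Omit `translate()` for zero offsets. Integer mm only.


translate([576, 595, 0]) cylinder(h = 2660, r = 243);


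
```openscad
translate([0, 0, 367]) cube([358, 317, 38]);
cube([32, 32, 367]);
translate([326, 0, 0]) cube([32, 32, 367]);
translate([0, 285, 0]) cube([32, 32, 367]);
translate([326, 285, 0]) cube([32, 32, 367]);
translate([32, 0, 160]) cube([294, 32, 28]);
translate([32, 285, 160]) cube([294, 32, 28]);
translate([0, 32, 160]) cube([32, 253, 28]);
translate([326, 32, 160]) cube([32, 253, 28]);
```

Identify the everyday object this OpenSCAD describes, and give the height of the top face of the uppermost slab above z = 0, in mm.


A stool. The seat height is 405 mm.

A 358×317×38 slab at z = 367 on four corner posts — a stool. The seat top is 367 + 38 = 405 mm.


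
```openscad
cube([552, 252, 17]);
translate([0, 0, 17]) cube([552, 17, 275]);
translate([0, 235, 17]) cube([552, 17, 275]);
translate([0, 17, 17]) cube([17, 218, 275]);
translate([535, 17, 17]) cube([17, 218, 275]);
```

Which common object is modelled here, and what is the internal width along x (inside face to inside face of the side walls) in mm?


An open box. The internal width is 518 mm.

A 552×252 base slab with four walls standing on it — an open box. The base is 552 mm wide and the walls are 17 mm thick, so the internal width is 552 − 2 × 17 = 518 mm.


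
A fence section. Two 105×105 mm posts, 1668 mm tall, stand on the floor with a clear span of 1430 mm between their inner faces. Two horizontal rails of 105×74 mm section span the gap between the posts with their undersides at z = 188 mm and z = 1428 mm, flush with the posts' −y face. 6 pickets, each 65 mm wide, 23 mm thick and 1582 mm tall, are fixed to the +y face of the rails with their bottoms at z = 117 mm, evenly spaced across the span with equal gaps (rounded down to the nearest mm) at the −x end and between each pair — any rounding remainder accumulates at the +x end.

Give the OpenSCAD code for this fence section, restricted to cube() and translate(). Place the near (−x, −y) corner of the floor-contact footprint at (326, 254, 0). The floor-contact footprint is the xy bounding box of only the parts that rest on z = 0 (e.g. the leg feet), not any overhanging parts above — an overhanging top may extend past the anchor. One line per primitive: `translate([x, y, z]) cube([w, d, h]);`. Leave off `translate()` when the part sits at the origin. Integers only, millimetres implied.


translate([326, 254, 0]) cube([105, 105, 1668]);
translate([1861, 254, 0]) cube([105, 105, 1668]);
translate([431, 254, 188]) cube([1430, 105, 74]);
translate([431, 254, 1428]) cube([1430, 105, 74]);
translate([579, 359, 117]) cube([65, 23, 1582]);
translate([792, 359, 117]) cube([65, 23, 1582]);
translate([1005, 359, 117]) cube([65, 23, 1582]);
translate([1218, 359, 117]) cube([65, 23, 1582]);
translate([1431, 359, 117]) cube([65, 23, 1582]);
translate([1644, 359, 117]) cube([65, 23, 1582]);


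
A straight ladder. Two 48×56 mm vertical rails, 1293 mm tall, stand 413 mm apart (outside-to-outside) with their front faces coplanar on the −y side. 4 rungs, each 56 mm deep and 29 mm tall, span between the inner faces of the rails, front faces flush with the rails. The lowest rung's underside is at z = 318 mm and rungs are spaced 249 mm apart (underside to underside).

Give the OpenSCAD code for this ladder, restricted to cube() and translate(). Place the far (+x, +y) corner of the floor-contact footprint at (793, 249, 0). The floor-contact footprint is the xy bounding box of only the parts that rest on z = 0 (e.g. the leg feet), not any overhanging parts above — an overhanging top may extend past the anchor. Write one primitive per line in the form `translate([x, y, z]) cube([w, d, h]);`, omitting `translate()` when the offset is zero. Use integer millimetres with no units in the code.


translate([380, 193, 0]) cube([48, 56, 1293]);
translate([745, 193, 0]) cube([48, 56, 1293]);
translate([428, 193, 318]) cube([317, 56, 29]);
translate([428, 193, 567]) cube([317, 56, 29]);
translate([428, 193, 816]) cube([317, 56, 29]);
translate([428, 193, 1065]) cube([317, 56, 29]);


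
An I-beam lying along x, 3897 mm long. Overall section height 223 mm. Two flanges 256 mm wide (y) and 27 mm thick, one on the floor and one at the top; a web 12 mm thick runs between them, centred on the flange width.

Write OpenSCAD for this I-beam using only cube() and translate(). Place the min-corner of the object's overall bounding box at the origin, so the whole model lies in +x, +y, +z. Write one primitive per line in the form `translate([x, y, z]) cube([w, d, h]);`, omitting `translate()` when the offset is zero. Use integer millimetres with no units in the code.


cube([3897, 256, 27]);
translate([0, 122, 27]) cube([3897, 12, 169]);
translate([0, 0, 196]) cube([3897, 256, 27]);


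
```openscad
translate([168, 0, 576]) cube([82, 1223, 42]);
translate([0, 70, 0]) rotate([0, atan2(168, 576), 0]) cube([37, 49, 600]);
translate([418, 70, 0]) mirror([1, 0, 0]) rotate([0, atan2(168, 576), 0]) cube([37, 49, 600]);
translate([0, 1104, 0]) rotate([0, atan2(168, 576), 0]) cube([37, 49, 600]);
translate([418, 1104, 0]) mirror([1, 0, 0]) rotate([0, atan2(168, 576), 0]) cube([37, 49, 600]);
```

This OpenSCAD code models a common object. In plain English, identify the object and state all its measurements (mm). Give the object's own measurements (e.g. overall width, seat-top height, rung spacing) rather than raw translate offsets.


A sawhorse. A 82×1223×42 mm beam (x, y, z) sits on two A-frame leg pairs. Each pair is two raked legs of 37×49 mm section (49 mm along y) splaying symmetrically in x. Each leg rises 576 mm vertically over 168 mm of horizontal reach and is 600 mm long along its own axis. Every leg's outer bottom edge rests on the floor and its outer top edge meets a bottom edge of the beam — the left legs (tilting toward +x) meet the beam's −x bottom edge, the right legs (their mirror images, tilting toward −x) meet its +x bottom edge — so the leg tops tuck under the beam, the beam's underside is 576 mm above the floor, and the feet are 418 mm apart outside-to-outside with the beam centred between them. The two leg pairs are set in 70 mm from either end of the beam.


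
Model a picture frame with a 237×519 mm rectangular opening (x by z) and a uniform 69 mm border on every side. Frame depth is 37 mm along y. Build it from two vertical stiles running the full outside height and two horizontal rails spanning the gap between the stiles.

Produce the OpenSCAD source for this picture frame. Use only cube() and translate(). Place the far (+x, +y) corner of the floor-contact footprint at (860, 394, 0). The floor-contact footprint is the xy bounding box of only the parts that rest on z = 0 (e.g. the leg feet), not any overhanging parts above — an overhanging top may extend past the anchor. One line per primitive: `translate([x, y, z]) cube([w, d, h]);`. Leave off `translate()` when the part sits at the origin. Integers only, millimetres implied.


translate([485, 357, 0]) cube([69, 37, 657]);
translate([791, 357, 0]) cube([69, 37, 657]);
translate([554, 357, 0]) cube([237, 37, 69]);
translate([554, 357, 588]) cube([237, 37, 69]);


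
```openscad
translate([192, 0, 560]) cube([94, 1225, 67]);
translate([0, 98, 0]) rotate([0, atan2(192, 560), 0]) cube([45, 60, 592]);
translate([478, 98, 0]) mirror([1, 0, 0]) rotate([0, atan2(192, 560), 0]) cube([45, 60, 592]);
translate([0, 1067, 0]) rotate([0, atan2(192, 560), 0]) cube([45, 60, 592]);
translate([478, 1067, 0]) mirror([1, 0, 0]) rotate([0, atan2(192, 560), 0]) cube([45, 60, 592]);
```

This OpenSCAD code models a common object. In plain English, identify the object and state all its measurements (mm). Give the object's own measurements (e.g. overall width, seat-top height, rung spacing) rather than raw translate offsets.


A sawhorse. A 94×1225×67 mm beam (x, y, z) sits on two A-frame leg pairs. Each pair is two raked legs of 45×60 mm section (60 mm along y) splaying symmetrically in x. Each leg rises 560 mm vertically over 192 mm of horizontal reach and is 592 mm long along its own axis. Every leg's outer bottom edge rests on the floor and its outer top edge meets a bottom edge of the beam — the left legs (tilting toward +x) meet the beam's −x bottom edge, the right legs (their mirror images, tilting toward −x) meet its +x bottom edge — so the leg tops tuck under the beam, the beam's underside is 560 mm above the floor, and the feet are 478 mm apart outside-to-outside with the beam centred between them. The two leg pairs are set in 98 mm from either end of the beam.


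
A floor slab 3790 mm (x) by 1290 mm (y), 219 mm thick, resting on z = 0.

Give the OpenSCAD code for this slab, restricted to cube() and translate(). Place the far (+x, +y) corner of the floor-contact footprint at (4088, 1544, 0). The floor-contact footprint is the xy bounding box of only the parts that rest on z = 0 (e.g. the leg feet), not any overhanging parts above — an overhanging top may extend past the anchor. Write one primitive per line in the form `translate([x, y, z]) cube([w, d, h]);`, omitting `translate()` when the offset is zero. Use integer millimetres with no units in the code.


translate([298, 254, 0]) cube([3790, 1290, 219]);


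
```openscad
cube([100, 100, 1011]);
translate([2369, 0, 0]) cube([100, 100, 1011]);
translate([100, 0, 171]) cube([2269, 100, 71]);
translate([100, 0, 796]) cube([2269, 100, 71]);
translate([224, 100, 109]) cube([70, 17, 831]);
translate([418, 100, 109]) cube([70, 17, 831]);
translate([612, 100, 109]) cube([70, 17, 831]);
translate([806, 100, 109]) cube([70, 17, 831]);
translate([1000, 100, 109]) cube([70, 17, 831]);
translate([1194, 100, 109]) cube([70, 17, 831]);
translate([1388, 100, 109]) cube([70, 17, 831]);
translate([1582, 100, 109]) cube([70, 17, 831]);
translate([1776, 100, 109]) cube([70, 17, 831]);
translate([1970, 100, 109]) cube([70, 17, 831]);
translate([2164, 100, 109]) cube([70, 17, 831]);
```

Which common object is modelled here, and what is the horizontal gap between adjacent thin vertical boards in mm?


A fence section. The picket gap is 124 mm.

Two posts, two rails, 11 pickets — a fence section. Span 2269 mm holds 11 pickets of 70 mm with 12 equal gaps: ⌊(2269 − 11·70) / 12⌋ = 124 mm.


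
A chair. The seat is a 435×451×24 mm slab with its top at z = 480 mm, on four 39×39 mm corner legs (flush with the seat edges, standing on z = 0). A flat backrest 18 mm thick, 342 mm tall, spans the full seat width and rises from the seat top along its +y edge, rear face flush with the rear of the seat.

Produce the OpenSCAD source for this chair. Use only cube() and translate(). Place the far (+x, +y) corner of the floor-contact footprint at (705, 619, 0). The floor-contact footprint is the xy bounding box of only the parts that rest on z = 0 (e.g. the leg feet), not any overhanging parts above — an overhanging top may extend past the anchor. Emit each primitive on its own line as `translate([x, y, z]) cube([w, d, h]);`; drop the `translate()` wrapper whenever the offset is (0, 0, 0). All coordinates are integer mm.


// leg_h = 480 - 24 = 456
translate([270, 168, 456]) cube([435, 451, 24]);
translate([270, 168, 0]) cube([39, 39, 456]);
translate([666, 168, 0]) cube([39, 39, 456]);
translate([270, 580, 0]) cube([39, 39, 456]);
translate([666, 580, 0]) cube([39, 39, 456]);
translate([270, 601, 480]) cube([435, 18, 342]);


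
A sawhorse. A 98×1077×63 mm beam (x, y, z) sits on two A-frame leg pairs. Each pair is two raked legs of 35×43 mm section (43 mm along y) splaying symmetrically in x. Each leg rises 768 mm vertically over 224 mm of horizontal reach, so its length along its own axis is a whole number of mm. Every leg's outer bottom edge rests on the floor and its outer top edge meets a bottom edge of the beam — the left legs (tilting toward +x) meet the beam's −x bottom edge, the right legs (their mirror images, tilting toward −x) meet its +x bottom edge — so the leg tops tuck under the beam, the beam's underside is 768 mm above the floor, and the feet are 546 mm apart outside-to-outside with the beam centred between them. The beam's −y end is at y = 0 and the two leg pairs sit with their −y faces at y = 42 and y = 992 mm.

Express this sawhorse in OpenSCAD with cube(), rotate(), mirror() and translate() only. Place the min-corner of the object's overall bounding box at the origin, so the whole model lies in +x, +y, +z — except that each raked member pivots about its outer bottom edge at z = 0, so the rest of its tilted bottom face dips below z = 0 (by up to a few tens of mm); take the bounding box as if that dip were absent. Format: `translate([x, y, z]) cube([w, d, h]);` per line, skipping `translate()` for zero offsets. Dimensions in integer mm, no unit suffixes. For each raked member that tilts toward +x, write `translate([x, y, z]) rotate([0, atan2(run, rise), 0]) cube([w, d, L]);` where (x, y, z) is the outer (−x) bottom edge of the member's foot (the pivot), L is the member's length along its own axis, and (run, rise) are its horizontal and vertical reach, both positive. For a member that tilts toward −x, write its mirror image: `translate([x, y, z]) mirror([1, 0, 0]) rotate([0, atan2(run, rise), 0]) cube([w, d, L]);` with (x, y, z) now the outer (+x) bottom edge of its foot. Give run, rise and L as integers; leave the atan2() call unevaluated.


translate([224, 0, 768]) cube([98, 1077, 63]);
translate([0, 42, 0]) rotate([0, atan2(224, 768), 0]) cube([35, 43, 800]);
translate([546, 42, 0]) mirror([1, 0, 0]) rotate([0, atan2(224, 768), 0]) cube([35, 43, 800]);
translate([0, 992, 0]) rotate([0, atan2(224, 768), 0]) cube([35, 43, 800]);
translate([546, 992, 0]) mirror([1, 0, 0]) rotate([0, atan2(224, 768), 0]) cube([35, 43, 800]);


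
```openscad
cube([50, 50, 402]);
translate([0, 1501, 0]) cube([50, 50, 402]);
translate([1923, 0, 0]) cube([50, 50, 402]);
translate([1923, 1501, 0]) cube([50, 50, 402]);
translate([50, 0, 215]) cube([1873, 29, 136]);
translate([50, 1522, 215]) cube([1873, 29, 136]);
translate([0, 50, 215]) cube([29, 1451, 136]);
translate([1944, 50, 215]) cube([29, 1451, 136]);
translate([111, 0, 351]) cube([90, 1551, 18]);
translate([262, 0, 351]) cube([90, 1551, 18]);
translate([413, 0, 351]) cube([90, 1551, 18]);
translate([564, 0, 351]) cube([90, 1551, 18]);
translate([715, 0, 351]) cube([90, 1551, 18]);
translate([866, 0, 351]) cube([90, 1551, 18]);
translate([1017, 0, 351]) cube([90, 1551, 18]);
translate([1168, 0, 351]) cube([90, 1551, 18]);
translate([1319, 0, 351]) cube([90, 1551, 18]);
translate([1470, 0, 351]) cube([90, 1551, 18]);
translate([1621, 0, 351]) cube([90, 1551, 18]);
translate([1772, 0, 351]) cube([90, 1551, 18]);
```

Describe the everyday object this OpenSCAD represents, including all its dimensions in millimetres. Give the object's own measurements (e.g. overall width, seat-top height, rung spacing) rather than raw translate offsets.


A bed frame 1973 mm long (x) by 1551 mm wide (y). Four 50×50 mm corner posts, 402 mm tall, at the corners of the footprint. Four rails of 29 mm thickness and 136 mm height run between adjacent posts with their undersides at z = 215 mm, their outer faces flush with the outside of the frame (the two x-running rails run between the posts' inner faces; the two y-running rails run between the posts' inner faces). 12 slats, each 90 mm wide (x) and 18 mm thick, lie across the top of the two x-running rails, running the full 1551 mm width of the frame in y; along x they sit between the end posts with a 61 mm gap after the −x posts and between neighbouring slats and before the +x posts.


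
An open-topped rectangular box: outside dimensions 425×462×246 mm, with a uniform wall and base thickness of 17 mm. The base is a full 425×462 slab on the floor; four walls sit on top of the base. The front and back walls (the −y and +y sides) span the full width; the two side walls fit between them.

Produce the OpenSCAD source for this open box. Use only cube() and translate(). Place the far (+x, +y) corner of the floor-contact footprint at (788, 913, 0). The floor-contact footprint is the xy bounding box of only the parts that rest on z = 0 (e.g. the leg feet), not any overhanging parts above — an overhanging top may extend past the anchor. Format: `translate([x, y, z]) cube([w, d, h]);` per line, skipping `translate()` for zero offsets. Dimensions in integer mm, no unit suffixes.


translate([363, 451, 0]) cube([425, 462, 17]);
translate([363, 451, 17]) cube([425, 17, 229]);
translate([363, 896, 17]) cube([425, 17, 229]);
translate([363, 468, 17]) cube([17, 428, 229]);
translate([771, 468, 17]) cube([17, 428, 229]);


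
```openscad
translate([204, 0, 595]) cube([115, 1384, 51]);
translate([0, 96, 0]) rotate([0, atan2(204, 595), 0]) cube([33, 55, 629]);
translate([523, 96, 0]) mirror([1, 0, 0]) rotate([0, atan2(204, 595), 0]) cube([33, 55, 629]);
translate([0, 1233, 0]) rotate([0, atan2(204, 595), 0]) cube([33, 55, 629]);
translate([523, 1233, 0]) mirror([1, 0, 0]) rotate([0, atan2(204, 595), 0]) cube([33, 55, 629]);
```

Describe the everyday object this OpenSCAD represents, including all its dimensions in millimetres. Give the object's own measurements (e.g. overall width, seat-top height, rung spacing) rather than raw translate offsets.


A sawhorse. A 115×1384×51 mm beam (x, y, z) sits on two A-frame leg pairs. Each pair is two raked legs of 33×55 mm section (55 mm along y) splaying symmetrically in x. Each leg rises 595 mm vertically over 204 mm of horizontal reach and is 629 mm long along its own axis. Every leg's outer bottom edge rests on the floor and its outer top edge meets a bottom edge of the beam — the left legs (tilting toward +x) meet the beam's −x bottom edge, the right legs (their mirror images, tilting toward −x) meet its +x bottom edge — so the leg tops tuck under the beam, the beam's underside is 595 mm above the floor, and the feet are 523 mm apart outside-to-outside with the beam centred between them. The two leg pairs are set in 96 mm from either end of the beam.


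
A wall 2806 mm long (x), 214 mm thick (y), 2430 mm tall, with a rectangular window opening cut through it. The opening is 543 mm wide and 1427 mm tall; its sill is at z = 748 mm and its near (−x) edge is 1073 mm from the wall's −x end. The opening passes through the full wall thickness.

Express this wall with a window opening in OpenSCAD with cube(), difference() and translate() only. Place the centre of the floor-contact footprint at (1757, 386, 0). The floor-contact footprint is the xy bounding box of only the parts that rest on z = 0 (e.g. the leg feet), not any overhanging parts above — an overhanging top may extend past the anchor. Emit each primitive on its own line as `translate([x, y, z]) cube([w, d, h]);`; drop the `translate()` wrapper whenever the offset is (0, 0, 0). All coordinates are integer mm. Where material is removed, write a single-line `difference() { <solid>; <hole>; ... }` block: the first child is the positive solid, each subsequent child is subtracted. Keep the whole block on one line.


difference() { translate([354, 279, 0]) cube([2806, 214, 2430]); translate([1427, 279, 748]) cube([543, 214, 1427]); }


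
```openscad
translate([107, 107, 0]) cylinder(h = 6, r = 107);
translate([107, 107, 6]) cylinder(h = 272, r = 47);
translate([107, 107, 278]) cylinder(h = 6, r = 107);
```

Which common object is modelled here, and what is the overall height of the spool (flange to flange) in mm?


A spool. The overall height is 284 mm.

Three coaxial cylinders, large–small–large — a spool. Two 6 mm flanges and a 272 mm core give 6 + 272 + 6 = 284 mm.


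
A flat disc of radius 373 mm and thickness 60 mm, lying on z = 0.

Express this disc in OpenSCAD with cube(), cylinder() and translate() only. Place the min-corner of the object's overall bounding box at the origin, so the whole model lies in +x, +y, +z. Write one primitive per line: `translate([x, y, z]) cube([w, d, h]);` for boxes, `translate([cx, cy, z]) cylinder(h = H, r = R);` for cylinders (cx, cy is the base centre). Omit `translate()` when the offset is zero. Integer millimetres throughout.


translate([373, 373, 0]) cylinder(h = 60, r = 373);
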